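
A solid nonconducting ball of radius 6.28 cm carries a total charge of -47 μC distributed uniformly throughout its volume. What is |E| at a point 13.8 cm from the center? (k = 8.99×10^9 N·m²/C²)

By spherical symmetry E is radial; choose a Gaussian sphere of radius r = 13.8 cm (r > R, so the entire charge is enclosed).
Q_enc = -47 μC = -4.70×10^-5 C.
Since E is radial and uniform over the Gaussian sphere, Φ = E·4πr² = Q_enc/ε₀.
E = k|Q_enc|/r² = (8.99×10^9)(4.70×10^-5)/(0.138)² = 2.22e7 N/C.

E ≈ 2.22e7 V/m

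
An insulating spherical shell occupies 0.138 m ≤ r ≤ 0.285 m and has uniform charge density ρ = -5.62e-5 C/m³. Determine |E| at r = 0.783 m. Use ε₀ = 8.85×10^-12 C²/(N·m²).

|E| ≈ 7.09e4 V/m

Symmetry ⇒ E = E(r) r̂. Gaussian sphere of radius r = 0.783 m (r > 0.285 m, enclosing the whole shell).
Q_enc = ρ·(4π/3)(b³ − a³) = (-5.62×10^-5)·(4π/3)·((0.285)³ − (0.138)³) = -4.831×10^-6 C.
Gauss's law: E·4πr² = Q_enc/ε₀.
E = |Q_enc|/(4πε₀r²) = (4.831×10^-6)/(4π·8.85×10^-12·(0.783)²) = 7.09×10^4 N/C.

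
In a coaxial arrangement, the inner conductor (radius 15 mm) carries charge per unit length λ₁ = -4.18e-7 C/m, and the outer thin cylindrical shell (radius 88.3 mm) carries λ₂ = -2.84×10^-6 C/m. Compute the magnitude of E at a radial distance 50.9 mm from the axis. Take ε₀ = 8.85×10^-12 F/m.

Choose a coaxial cylinder of radius r = 50.9 mm (arbitrary length L) as the Gaussian surface (between the conductors, 15 mm < r < 88.3 mm).
The shell at 88.3 mm lies outside the Gaussian surface, so λ_enc = λ₁ = -4.18e-7 C/m.
By Gauss's law (flux through the curved wall only), E·2πrL = λ_enc L/ε₀.
E = |λ_enc|/(2πε₀r) = (4.18e-7)/(2π·8.85×10^-12·0.0509) = 1.48e5 N/C.

E = 1.48×10^5 N/C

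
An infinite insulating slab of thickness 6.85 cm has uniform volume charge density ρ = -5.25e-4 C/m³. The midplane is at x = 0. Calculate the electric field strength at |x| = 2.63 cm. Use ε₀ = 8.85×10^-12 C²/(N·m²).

|E| = 1.56×10^6 N/C

By symmetry E is perpendicular to the slab. A Gaussian pillbox from −2.63 cm to +2.63 cm (face area A) lies entirely within the slab.
Q_enc = ρ·(2x)·A and flux = 2EA, so 2EA = 2ρxA/ε₀ ⇒ E = |ρ|x/ε₀.
E = (5.25×10^-4)(0.0263)/(8.85×10^-12) = 1.56×10^6 N/C.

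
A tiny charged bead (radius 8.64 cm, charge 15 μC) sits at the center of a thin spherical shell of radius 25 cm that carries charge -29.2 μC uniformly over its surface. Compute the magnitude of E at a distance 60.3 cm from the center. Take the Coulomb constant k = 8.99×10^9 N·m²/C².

E = 3.51×10^5 N/C

Take a concentric spherical Gaussian surface of radius r = 60.3 cm (r > 25 cm, enclosing both).
Q_enc = (15 μC) + (-29.2 μC) = -1.42e-5 C.
By Gauss's law, ∮E·dA = E·4πr² = Q_enc/ε₀.
E = k|Q_enc|/r² = (8.99×10^9)(1.42×10^-5)/(0.603)² = 3.51e5 N/C.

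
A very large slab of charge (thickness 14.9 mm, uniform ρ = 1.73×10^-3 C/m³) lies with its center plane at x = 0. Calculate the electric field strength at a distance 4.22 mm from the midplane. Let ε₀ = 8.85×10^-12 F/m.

By symmetry E is perpendicular to the slab. A Gaussian pillbox from −4.22 mm to +4.22 mm (face area A) lies entirely within the slab.
Q_enc = ρ·(2x)·A and flux = 2EA, so 2EA = 2ρxA/ε₀ ⇒ E = |ρ|x/ε₀.
E = (1.73e-3)(0.00422)/(8.85×10^-12) = 8.25e5 N/C.

E ≈ 8.25×10^5 N/C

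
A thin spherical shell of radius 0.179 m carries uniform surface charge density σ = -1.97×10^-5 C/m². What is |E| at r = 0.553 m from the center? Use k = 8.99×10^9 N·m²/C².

|E| = 2.33×10^5 N/C

Use a concentric Gaussian sphere at r = 0.553 m (r > 0.179 m).
The entire shell is enclosed: Q_enc = σ·4πR² = (-1.97×10^-5)·4π·(0.179)² = -7.932×10^-6 C.
Gauss's law: E·4πr² = Q_enc/ε₀.
E = k|Q_enc|/r² = (8.99×10^9)(7.932×10^-6)/(0.553)² = 2.33×10^5 N/C.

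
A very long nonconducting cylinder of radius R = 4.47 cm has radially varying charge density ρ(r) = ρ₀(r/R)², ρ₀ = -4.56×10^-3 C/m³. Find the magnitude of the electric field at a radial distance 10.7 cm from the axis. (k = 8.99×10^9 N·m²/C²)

E = 2.40×10^6 N/C

Choose a coaxial cylinder of radius r = 10.7 cm (arbitrary length L) as the Gaussian surface (r > R, full charge per length enclosed).
λ_enc = 2π ∫₀^R ρ₀(r'/R)^2 r' dr' = 2πρ₀R²/4 = -1.431×10^-5 C/m.
Applying ∮E·dA = Q_enc/ε₀ with the end caps contributing no flux:
E = 2k|λ_enc|/r = 2(8.99×10^9)(1.431e-5)/(0.107) = 2.40e6 N/C.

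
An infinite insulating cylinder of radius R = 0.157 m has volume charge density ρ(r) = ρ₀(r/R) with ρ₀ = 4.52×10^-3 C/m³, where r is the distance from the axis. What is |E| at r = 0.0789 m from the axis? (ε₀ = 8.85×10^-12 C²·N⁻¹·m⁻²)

Choose a coaxial cylinder of radius r = 0.0789 m (arbitrary length L) as the Gaussian surface (r < R).
λ_enc = ∫₀^r ρ(r')·2πr' dr' = (2πρ₀/R)·r^3/3 = 2.962e-5 C/m.
Gauss's law: E·2πrL = λ_enc L/ε₀.
E = |λ_enc|/(2πε₀r) = (2.962e-5)/(2π·8.85×10^-12·0.0789) = 6.75e6 N/C.

E = 6.75×10^6 V/m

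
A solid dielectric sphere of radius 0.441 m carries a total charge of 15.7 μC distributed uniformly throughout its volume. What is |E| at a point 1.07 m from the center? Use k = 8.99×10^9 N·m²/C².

1.23×10^5 V/m

Use a concentric Gaussian sphere at r = 1.07 m (r > R, so the entire charge is enclosed).
Q_enc = 15.7 μC = 1.57×10^-5 C.
Applying ∮E·dA = Q_enc/ε₀ with Φ = E(4πr²):
E = k|Q_enc|/r² = (8.99×10^9)(1.57e-5)/(1.07)² = 1.23e5 N/C.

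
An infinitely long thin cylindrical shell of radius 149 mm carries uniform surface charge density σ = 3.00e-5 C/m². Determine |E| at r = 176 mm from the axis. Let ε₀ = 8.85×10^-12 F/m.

Coaxial Gaussian cylinder, radius r = 176 mm, length L (r > 149 mm).
The whole shell is enclosed: λ_enc = σ·2πR = (3.00×10^-5)·2π·(0.149) = 2.809×10^-5 C/m.
Gauss's law: E·2πrL = λ_enc L/ε₀.
E = |λ_enc|/(2πε₀r) = (2.809×10^-5)/(2π·8.85×10^-12·0.176) = 2.87×10^6 N/C.

|E| ≈ 2.87e6 N/C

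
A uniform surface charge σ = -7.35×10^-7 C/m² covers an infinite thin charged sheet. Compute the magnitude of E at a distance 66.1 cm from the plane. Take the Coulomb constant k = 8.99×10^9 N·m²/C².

4.15e4 N/C

Choose a cylindrical pillbox piercing the sheet, end faces (area A) parallel to it.
Only the two end caps contribute flux: Φ = 2EA. With Q_enc = σA, Gauss's law gives E = |σ|/(2ε₀).
E = 2πk|σ| = 2π(8.99×10^9)(7.35×10^-7) = 4.15×10^4 N/C.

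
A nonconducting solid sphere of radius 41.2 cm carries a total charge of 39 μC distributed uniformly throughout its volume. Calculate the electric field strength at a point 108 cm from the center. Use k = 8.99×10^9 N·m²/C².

Take a concentric spherical Gaussian surface of radius r = 108 cm (r > R, so the entire charge is enclosed).
Q_enc = 39 μC = 3.90×10^-5 C.
Applying ∮E·dA = Q_enc/ε₀ with Φ = E(4πr²):
E = k|Q_enc|/r² = (8.99×10^9)(3.90×10^-5)/(1.08)² = 3.01e5 N/C.

E ≈ 3.01e5 N/C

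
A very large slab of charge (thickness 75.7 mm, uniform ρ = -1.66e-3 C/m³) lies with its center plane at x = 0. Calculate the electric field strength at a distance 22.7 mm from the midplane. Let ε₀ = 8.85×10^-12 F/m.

E ≈ 4.26e6 N/C

By symmetry E is perpendicular to the slab. A Gaussian pillbox from −22.7 mm to +22.7 mm (face area A) lies entirely within the slab.
Q_enc = ρ·(2x)·A and flux = 2EA, so 2EA = 2ρxA/ε₀ ⇒ E = |ρ|x/ε₀.
E = (1.66×10^-3)(0.0227)/(8.85×10^-12) = 4.26×10^6 N/C.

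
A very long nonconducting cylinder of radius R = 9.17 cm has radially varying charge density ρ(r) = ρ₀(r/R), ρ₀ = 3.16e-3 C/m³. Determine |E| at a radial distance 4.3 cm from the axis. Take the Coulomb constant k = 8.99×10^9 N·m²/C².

Choose a coaxial cylinder of radius r = 4.3 cm (arbitrary length L) as the Gaussian surface (r < R).
Integrating ρ over the cross-section to radius r: λ_enc = (2πρ₀/R) ∫₀^r r'^2 dr' = 2πρ₀ r^3/(3·R) = 5.738×10^-6 C/m.
Since E is radial and uniform over the curved surface, Φ = E·2πrL = Q_enc/ε₀ = λ_enc L/ε₀.
E = 2k|λ_enc|/r = 2(8.99×10^9)(5.738×10^-6)/(0.043) = 2.40×10^6 N/C.

|E| = 2.40e6 N/C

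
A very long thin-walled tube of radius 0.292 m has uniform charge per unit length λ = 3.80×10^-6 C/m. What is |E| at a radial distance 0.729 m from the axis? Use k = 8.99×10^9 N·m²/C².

9.37e4 N/C

Take a coaxial cylindrical Gaussian surface of radius r = 0.729 m and length L (r > 0.292 m).
The full line charge is enclosed: λ_enc = 3.80×10^-6 C/m.
Gauss's law: E·2πrL = λ_enc L/ε₀.
E = 2k|λ_enc|/r = 2(8.99×10^9)(3.80×10^-6)/(0.729) = 9.37×10^4 N/C.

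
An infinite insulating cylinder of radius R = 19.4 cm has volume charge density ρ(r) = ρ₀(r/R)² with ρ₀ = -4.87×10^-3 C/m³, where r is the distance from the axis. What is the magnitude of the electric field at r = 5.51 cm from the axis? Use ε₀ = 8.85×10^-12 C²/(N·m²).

By cylindrical symmetry E is radial; use a coaxial Gaussian cylinder of radius 5.51 cm and length L (r < R).
Integrating ρ over the cross-section to radius r: λ_enc = (2πρ₀/R²) ∫₀^r r'^3 dr' = 2πρ₀ r^4/(4·R²) = -1.873e-6 C/m.
By Gauss's law (flux through the curved wall only), E·2πrL = λ_enc L/ε₀.
E = |λ_enc|/(2πε₀r) = (1.873×10^-6)/(2π·8.85×10^-12·0.0551) = 6.11×10^5 N/C.

E = 6.11e5 N/C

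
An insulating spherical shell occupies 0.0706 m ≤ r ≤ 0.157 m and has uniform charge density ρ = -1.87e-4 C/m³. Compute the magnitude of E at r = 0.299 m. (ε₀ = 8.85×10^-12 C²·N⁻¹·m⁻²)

E = 2.77e5 N/C

Symmetry ⇒ E = E(r) r̂. Gaussian sphere of radius r = 0.299 m (r > 0.157 m, enclosing the whole shell).
Q_enc = ρ·(4π/3)(b³ − a³) = (-1.87e-4)·(4π/3)·((0.157)³ − (0.0706)³) = -2.756×10^-6 C.
Since E is radial and uniform over the Gaussian sphere, Φ = E·4πr² = Q_enc/ε₀.
E = |Q_enc|/(4πε₀r²) = (2.756e-6)/(4π·8.85×10^-12·(0.299)²) = 2.77e5 N/C.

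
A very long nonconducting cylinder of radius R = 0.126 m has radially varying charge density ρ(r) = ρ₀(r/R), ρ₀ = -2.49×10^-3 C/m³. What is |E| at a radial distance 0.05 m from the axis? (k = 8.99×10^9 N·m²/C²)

Coaxial Gaussian cylinder, radius r = 0.05 m, length L (r < R).
λ_enc = ∫₀^r ρ(r')·2πr' dr' = (2πρ₀/R)·r^3/3 = -5.174×10^-6 C/m.
Applying ∮E·dA = Q_enc/ε₀ with the end caps contributing no flux:
E = 2k|λ_enc|/r = 2(8.99×10^9)(5.174×10^-6)/(0.05) = 1.86e6 N/C.

1.86×10^6 N/C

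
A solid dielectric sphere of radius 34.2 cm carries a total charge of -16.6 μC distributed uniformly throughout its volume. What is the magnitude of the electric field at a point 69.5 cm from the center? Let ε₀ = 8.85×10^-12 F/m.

Use a concentric Gaussian sphere at r = 69.5 cm (r > R, so the entire charge is enclosed).
Q_enc = -16.6 μC = -1.66×10^-5 C.
Applying ∮E·dA = Q_enc/ε₀ with Φ = E(4πr²):
E = |Q_enc|/(4πε₀r²) = (1.66e-5)/(4π·8.85×10^-12·(0.695)²) = 3.09e5 N/C.

E ≈ 3.09e5 N/C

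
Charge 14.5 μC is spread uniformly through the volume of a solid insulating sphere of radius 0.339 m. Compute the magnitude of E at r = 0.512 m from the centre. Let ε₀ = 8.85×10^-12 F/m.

Take a concentric spherical Gaussian surface of radius r = 0.512 m (r > R, so the entire charge is enclosed).
Q_enc = 14.5 μC = 1.45×10^-5 C.
Applying ∮E·dA = Q_enc/ε₀ with Φ = E(4πr²):
E = |Q_enc|/(4πε₀r²) = (1.45e-5)/(4π·8.85×10^-12·(0.512)²) = 4.97×10^5 N/C.

E = 4.97×10^5 V/m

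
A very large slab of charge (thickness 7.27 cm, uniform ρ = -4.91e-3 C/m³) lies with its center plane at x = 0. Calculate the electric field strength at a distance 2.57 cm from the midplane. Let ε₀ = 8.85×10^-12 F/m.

By symmetry E is perpendicular to the slab. A Gaussian pillbox from −2.57 cm to +2.57 cm (face area A) lies entirely within the slab.
Q_enc = ρ·(2x)·A and flux = 2EA, so 2EA = 2ρxA/ε₀ ⇒ E = |ρ|x/ε₀.
E = (4.91×10^-3)(0.0257)/(8.85×10^-12) = 1.43×10^7 N/C.

1.43×10^7 N/C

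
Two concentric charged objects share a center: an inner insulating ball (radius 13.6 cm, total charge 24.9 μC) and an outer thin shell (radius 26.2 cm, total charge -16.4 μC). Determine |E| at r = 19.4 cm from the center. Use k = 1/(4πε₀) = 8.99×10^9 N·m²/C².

Use a concentric Gaussian sphere at r = 19.4 cm (between the bodies, 13.6 cm < r < 26.2 cm).
The shell at 26.2 cm lies outside the Gaussian surface, so Q_enc = 24.9 μC = 2.49e-5 C.
Gauss's law: E·4πr² = Q_enc/ε₀.
E = k|Q_enc|/r² = (8.99×10^9)(2.49e-5)/(0.194)² = 5.95×10^6 N/C.

5.95e6 N/C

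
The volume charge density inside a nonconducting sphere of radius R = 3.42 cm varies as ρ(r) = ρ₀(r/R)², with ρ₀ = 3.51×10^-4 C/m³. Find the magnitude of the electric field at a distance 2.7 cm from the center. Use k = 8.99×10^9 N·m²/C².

1.33e5 N/C

Take a concentric spherical Gaussian surface of radius r = 2.7 cm (r < R).
Q_enc = ∫₀^r ρ(r')·4πr'² dr' = (4πρ₀/R²) ∫₀^r r'^4 dr' = 4πρ₀ r^5/(5·R²) = 1.082×10^-8 C.
By Gauss's law, ∮E·dA = E·4πr² = Q_enc/ε₀.
E = k|Q_enc|/r² = (8.99×10^9)(1.082×10^-8)/(0.027)² = 1.33e5 N/C.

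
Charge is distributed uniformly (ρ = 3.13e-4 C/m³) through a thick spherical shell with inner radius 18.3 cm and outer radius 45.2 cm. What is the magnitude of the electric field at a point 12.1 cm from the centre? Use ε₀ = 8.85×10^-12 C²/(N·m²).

|E| = 0 V/m

Symmetry ⇒ E = E(r) r̂. Gaussian sphere of radius r = 12.1 cm (r < 18.3 cm, inside the empty cavity).
No charge is enclosed, so by Gauss's law E·4πr² = 0 ⇒ E = 0.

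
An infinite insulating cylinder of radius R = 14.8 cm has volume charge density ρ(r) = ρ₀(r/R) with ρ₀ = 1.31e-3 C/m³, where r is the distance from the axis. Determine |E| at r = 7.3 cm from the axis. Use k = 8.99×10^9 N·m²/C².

E = 1.78×10^6 V/m

By cylindrical symmetry E is radial; use a coaxial Gaussian cylinder of radius 7.3 cm and length L (r < R).
Integrating ρ over the cross-section to radius r: λ_enc = (2πρ₀/R) ∫₀^r r'^2 dr' = 2πρ₀ r^3/(3·R) = 7.212×10^-6 C/m.
By Gauss's law (flux through the curved wall only), E·2πrL = λ_enc L/ε₀.
E = 2k|λ_enc|/r = 2(8.99×10^9)(7.212×10^-6)/(0.073) = 1.78×10^6 N/C.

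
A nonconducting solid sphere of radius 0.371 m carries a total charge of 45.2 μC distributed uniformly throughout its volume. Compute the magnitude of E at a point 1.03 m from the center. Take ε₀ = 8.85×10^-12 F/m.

Take a concentric spherical Gaussian surface of radius r = 1.03 m (r > R, so the entire charge is enclosed).
Q_enc = 45.2 μC = 4.52e-5 C.
By Gauss's law, ∮E·dA = E·4πr² = Q_enc/ε₀.
E = |Q_enc|/(4πε₀r²) = (4.52e-5)/(4π·8.85×10^-12·(1.03)²) = 3.83×10^5 N/C.

3.83×10^5 N/C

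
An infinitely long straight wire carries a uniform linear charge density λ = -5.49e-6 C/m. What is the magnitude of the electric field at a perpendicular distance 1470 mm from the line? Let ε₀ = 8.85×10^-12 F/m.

|E| = 6.72×10^4 N/C

Choose a coaxial cylinder of radius r = 1470 mm (arbitrary length L) as the Gaussian surface.
Q_enc = λL, so λ_enc = -5.49×10^-6 C/m.
By Gauss's law (flux through the curved wall only), E·2πrL = λ_enc L/ε₀.
E = |λ_enc|/(2πε₀r) = (5.49e-6)/(2π·8.85×10^-12·1.47) = 6.72e4 N/C.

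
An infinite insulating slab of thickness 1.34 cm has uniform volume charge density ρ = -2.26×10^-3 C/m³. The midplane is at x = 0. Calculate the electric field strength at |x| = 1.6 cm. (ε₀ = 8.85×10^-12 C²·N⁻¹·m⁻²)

E ≈ 1.71×10^6 V/m

The point |x| = 1.6 cm lies outside the slab (half-thickness 0.0067 m). A symmetric pillbox spanning the full slab encloses Q_enc = ρ·d·A.
Flux = 2EA ⇒ E = |ρ|d/(2ε₀), independent of distance outside.
E = (2.26×10^-3)(0.0134)/(2·8.85×10^-12) = 1.71e6 N/C.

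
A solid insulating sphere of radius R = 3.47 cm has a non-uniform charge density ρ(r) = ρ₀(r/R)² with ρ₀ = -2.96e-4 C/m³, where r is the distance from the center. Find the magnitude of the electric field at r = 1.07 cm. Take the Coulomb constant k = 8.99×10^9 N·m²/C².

Symmetry ⇒ E = E(r) r̂. Gaussian sphere of radius r = 1.07 cm (r < R).
Integrate the density: Q_enc = 4π ∫₀^r ρ₀(r'/R)^2 r'² dr' = 4πρ₀ r^5/(5·R²) = -8.665×10^-11 C.
Gauss's law: E·4πr² = Q_enc/ε₀.
E = k|Q_enc|/r² = (8.99×10^9)(8.665×10^-11)/(0.0107)² = 6.80×10^3 N/C.

|E| = 6.80×10^3 N/C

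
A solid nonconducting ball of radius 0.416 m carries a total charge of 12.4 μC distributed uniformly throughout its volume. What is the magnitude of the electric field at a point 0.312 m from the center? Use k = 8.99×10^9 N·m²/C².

By spherical symmetry E is radial; choose a Gaussian sphere of radius r = 0.312 m (r < R).
For a uniform sphere the enclosed fraction is (r/R)³, so Q_enc = (12.4 μC)(0.312/0.416)³ = 5.231×10^-6 C.
Since E is radial and uniform over the Gaussian sphere, Φ = E·4πr² = Q_enc/ε₀.
E = k|Q_enc|/r² = (8.99×10^9)(5.231e-6)/(0.312)² = 4.83×10^5 N/C.

|E| ≈ 4.83e5 N/C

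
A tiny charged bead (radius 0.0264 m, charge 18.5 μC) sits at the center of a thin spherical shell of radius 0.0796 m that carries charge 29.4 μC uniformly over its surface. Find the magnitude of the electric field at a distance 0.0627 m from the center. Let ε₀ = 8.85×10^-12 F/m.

Use a concentric Gaussian sphere at r = 0.0627 m (between the bodies, 0.0264 m < r < 0.0796 m).
Only the inner charge is enclosed; the outer shell contributes nothing inside itself. Q_enc = 18.5 μC = 1.85×10^-5 C.
Applying ∮E·dA = Q_enc/ε₀ with Φ = E(4πr²):
E = |Q_enc|/(4πε₀r²) = (1.85×10^-5)/(4π·8.85×10^-12·(0.0627)²) = 4.23e7 N/C.

E = 4.23×10^7 V/m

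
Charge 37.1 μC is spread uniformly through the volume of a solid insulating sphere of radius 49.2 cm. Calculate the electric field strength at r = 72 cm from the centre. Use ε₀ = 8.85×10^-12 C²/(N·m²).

|E| ≈ 6.44×10^5 V/m

By spherical symmetry E is radial; choose a Gaussian sphere of radius r = 72 cm (r > R, so the entire charge is enclosed).
Q_enc = 37.1 μC = 3.71×10^-5 C.
Gauss's law: E·4πr² = Q_enc/ε₀.
E = |Q_enc|/(4πε₀r²) = (3.71×10^-5)/(4π·8.85×10^-12·(0.72)²) = 6.44×10^5 N/C.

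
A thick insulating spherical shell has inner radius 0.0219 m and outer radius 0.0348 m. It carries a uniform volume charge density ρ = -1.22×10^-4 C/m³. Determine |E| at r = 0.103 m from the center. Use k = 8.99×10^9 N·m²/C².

|E| ≈ 1.37×10^4 V/m

Take a concentric spherical Gaussian surface of radius r = 0.103 m (r > 0.0348 m, enclosing the whole shell).
Q_enc = ρ·(4π/3)(b³ − a³) = (-1.22×10^-4)·(4π/3)·((0.0348)³ − (0.0219)³) = -1.617e-8 C.
Applying ∮E·dA = Q_enc/ε₀ with Φ = E(4πr²):
E = k|Q_enc|/r² = (8.99×10^9)(1.617×10^-8)/(0.103)² = 1.37e4 N/C.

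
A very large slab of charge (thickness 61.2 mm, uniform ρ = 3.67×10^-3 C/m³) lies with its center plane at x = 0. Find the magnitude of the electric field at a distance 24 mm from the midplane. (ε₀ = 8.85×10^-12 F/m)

|E| = 9.95e6 N/C

By symmetry E is perpendicular to the slab. A Gaussian pillbox from −24 mm to +24 mm (face area A) lies entirely within the slab.
Q_enc = ρ·(2x)·A and flux = 2EA, so 2EA = 2ρxA/ε₀ ⇒ E = |ρ|x/ε₀.
E = (3.67×10^-3)(0.024)/(8.85×10^-12) = 9.95e6 N/C.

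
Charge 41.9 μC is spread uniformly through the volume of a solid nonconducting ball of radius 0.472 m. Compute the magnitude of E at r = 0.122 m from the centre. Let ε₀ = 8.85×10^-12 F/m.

|E| ≈ 4.37×10^5 V/m

Take a concentric spherical Gaussian surface of radius r = 0.122 m (r < R).
Only the charge within r is enclosed: Q_enc = Q·(r/R)³ = (41.9 μC)·(0.122 m/0.472 m)³ = 7.235×10^-7 C.
Gauss's law: E·4πr² = Q_enc/ε₀.
E = |Q_enc|/(4πε₀r²) = (7.235e-7)/(4π·8.85×10^-12·(0.122)²) = 4.37e5 N/C.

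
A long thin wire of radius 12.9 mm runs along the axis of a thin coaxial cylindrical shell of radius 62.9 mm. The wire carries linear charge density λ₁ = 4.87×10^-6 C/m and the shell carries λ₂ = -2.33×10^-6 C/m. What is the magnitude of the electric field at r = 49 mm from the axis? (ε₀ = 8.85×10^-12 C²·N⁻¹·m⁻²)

E ≈ 1.79×10^6 N/C

By cylindrical symmetry E is radial; use a coaxial Gaussian cylinder of radius 49 mm and length L (between the conductors, 12.9 mm < r < 62.9 mm).
Only the inner wire is enclosed; the outer shell contributes nothing inside itself. λ_enc = λ₁ = 4.87×10^-6 C/m.
Applying ∮E·dA = Q_enc/ε₀ with the end caps contributing no flux:
E = |λ_enc|/(2πε₀r) = (4.87e-6)/(2π·8.85×10^-12·0.049) = 1.79×10^6 N/C.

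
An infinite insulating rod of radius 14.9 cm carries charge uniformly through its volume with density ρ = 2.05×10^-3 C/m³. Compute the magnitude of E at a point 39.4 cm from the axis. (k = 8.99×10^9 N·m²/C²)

Coaxial Gaussian cylinder, radius r = 39.4 cm, length L (r > 14.9 cm, full cross-section enclosed).
λ_enc = ρ·πR² = (2.05×10^-3)π(0.149)² = 1.43e-4 C/m.
By Gauss's law (flux through the curved wall only), E·2πrL = λ_enc L/ε₀.
E = 2k|λ_enc|/r = 2(8.99×10^9)(1.43×10^-4)/(0.394) = 6.52×10^6 N/C.

E ≈ 6.52×10^6 V/m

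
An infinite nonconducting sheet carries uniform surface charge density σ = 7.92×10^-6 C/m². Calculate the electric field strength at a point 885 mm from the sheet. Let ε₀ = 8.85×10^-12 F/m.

4.47×10^5 V/m

By planar symmetry E is perpendicular to the sheet and uniform; use a Gaussian pillbox with flat faces of area A on each side of the sheet.
Only the two end caps contribute flux: Φ = 2EA. With Q_enc = σA, Gauss's law gives E = |σ|/(2ε₀).
E = |σ|/(2ε₀) = (7.92e-6)/(2·8.85×10^-12) = 4.47e5 N/C.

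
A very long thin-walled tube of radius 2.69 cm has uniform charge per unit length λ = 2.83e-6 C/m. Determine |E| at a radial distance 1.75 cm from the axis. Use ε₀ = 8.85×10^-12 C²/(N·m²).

By cylindrical symmetry E is radial; use a coaxial Gaussian cylinder of radius 1.75 cm and length L (r < 2.69 cm, inside the shell).
All the surface charge lies outside this cylinder: Q_enc = 0, hence E = 0.

E = 0 (no enclosed charge)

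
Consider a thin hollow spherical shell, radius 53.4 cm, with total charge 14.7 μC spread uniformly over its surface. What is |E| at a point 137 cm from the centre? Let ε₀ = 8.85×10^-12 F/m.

Use a concentric Gaussian sphere at r = 137 cm (r > 53.4 cm).
The entire shell is enclosed: Q_enc = 1.47×10^-5 C.
Applying ∮E·dA = Q_enc/ε₀ with Φ = E(4πr²):
E = |Q_enc|/(4πε₀r²) = (1.47e-5)/(4π·8.85×10^-12·(1.37)²) = 7.04e4 N/C.

E ≈ 7.04e4 N/C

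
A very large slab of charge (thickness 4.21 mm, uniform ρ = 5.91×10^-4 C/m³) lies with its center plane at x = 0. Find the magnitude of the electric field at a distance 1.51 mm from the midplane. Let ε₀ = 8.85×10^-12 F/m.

E = 1.01×10^5 N/C

By symmetry E is perpendicular to the slab. A Gaussian pillbox from −1.51 mm to +1.51 mm (face area A) lies entirely within the slab.
Q_enc = ρ·(2x)·A and flux = 2EA, so 2EA = 2ρxA/ε₀ ⇒ E = |ρ|x/ε₀.
E = (5.91e-4)(0.00151)/(8.85×10^-12) = 1.01×10^5 N/C.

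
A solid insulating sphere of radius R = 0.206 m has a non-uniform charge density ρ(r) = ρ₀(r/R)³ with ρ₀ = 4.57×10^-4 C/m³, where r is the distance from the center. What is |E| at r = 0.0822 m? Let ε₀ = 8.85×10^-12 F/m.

Use a concentric Gaussian sphere at r = 0.0822 m (r < R).
Q_enc = ∫₀^r ρ(r')·4πr'² dr' = (4πρ₀/R³) ∫₀^r r'^5 dr' = 4πρ₀ r^6/(6·R³) = 3.378×10^-8 C.
Since E is radial and uniform over the Gaussian sphere, Φ = E·4πr² = Q_enc/ε₀.
E = |Q_enc|/(4πε₀r²) = (3.378e-8)/(4π·8.85×10^-12·(0.0822)²) = 4.49×10^4 N/C.

|E| ≈ 4.49×10^4 V/m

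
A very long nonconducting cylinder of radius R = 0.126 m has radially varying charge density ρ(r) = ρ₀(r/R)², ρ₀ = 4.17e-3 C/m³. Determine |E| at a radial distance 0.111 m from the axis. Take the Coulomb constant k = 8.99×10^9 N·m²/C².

|E| ≈ 1.01e7 N/C

By cylindrical symmetry E is radial; use a coaxial Gaussian cylinder of radius 0.111 m and length L (r < R).
Integrating ρ over the cross-section to radius r: λ_enc = (2πρ₀/R²) ∫₀^r r'^3 dr' = 2πρ₀ r^4/(4·R²) = 6.263×10^-5 C/m.
Since E is radial and uniform over the curved surface, Φ = E·2πrL = Q_enc/ε₀ = λ_enc L/ε₀.
E = 2k|λ_enc|/r = 2(8.99×10^9)(6.263e-5)/(0.111) = 1.01e7 N/C.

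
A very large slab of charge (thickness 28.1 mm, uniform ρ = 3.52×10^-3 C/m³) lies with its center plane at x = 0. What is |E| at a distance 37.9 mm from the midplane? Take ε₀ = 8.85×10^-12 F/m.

E ≈ 5.59×10^6 N/C

The point |x| = 37.9 mm lies outside the slab (half-thickness 0.01405 m). A symmetric pillbox spanning the full slab encloses Q_enc = ρ·d·A.
Flux = 2EA ⇒ E = |ρ|d/(2ε₀), independent of distance outside.
E = (3.52×10^-3)(0.0281)/(2·8.85×10^-12) = 5.59×10^6 N/C.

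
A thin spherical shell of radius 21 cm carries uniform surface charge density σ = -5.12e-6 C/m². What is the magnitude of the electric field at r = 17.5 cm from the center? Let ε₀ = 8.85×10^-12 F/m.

Take a concentric spherical Gaussian surface of radius r = 17.5 cm (inside the shell, r < 21 cm).
No charge lies within this surface, so Q_enc = 0 and Gauss's law gives E·4πr² = 0 ⇒ E = 0.

|E| = 0 N/C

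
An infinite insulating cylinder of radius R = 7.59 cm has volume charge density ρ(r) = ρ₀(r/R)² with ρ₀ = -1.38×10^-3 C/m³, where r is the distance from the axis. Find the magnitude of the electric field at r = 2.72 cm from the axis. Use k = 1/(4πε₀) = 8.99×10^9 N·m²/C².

1.36×10^5 V/m

Take a coaxial cylindrical Gaussian surface of radius r = 2.72 cm and length L (r < R).
Integrating ρ over the cross-section to radius r: λ_enc = (2πρ₀/R²) ∫₀^r r'^3 dr' = 2πρ₀ r^4/(4·R²) = -2.06×10^-7 C/m.
Since E is radial and uniform over the curved surface, Φ = E·2πrL = Q_enc/ε₀ = λ_enc L/ε₀.
E = 2k|λ_enc|/r = 2(8.99×10^9)(2.06e-7)/(0.0272) = 1.36e5 N/C.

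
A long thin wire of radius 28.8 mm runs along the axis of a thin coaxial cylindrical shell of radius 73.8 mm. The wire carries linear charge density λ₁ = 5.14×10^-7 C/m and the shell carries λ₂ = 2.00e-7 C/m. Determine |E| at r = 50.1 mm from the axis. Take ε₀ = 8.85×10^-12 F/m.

|E| = 1.85×10^5 N/C

Take a coaxial cylindrical Gaussian surface of radius r = 50.1 mm and length L (between the conductors, 28.8 mm < r < 73.8 mm).
The shell at 73.8 mm lies outside the Gaussian surface, so λ_enc = λ₁ = 5.14e-7 C/m.
Applying ∮E·dA = Q_enc/ε₀ with the end caps contributing no flux:
E = |λ_enc|/(2πε₀r) = (5.14e-7)/(2π·8.85×10^-12·0.0501) = 1.85e5 N/C.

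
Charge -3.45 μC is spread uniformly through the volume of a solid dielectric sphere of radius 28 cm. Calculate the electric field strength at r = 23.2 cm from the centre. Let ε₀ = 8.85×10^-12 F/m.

|E| ≈ 3.28×10^5 N/C

Take a concentric spherical Gaussian surface of radius r = 23.2 cm (r < R).
For a uniform sphere the enclosed fraction is (r/R)³, so Q_enc = (-3.45 μC)(0.232/0.28)³ = -1.962×10^-6 C.
By Gauss's law, ∮E·dA = E·4πr² = Q_enc/ε₀.
E = |Q_enc|/(4πε₀r²) = (1.962×10^-6)/(4π·8.85×10^-12·(0.232)²) = 3.28e5 N/C.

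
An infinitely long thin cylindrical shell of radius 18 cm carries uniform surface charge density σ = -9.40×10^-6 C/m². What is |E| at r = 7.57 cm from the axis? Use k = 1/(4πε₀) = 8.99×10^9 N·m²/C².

Choose a coaxial cylinder of radius r = 7.57 cm (arbitrary length L) as the Gaussian surface (r < 18 cm, inside the shell).
All the surface charge lies outside this cylinder: Q_enc = 0, hence E = 0.

E = 0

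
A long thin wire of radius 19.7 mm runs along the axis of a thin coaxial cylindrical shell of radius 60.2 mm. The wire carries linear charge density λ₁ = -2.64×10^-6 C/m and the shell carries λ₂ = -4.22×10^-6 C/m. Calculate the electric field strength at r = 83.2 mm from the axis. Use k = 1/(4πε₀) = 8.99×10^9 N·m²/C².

|E| = 1.48×10^6 N/C

By cylindrical symmetry E is radial; use a coaxial Gaussian cylinder of radius 83.2 mm and length L (r > 60.2 mm, enclosing both).
λ_enc = λ₁ + λ₂ = (-2.64e-6) + (-4.22e-6) = -6.86e-6 C/m.
By Gauss's law (flux through the curved wall only), E·2πrL = λ_enc L/ε₀.
E = 2k|λ_enc|/r = 2(8.99×10^9)(6.86×10^-6)/(0.0832) = 1.48e6 N/C.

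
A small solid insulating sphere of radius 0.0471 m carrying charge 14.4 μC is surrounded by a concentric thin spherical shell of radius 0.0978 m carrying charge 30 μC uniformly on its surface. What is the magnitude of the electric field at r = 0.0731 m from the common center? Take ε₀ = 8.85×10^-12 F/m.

Take a concentric spherical Gaussian surface of radius r = 0.0731 m (between the bodies, 0.0471 m < r < 0.0978 m).
Only the inner charge is enclosed; the outer shell contributes nothing inside itself. Q_enc = 14.4 μC = 1.44×10^-5 C.
By Gauss's law, ∮E·dA = E·4πr² = Q_enc/ε₀.
E = |Q_enc|/(4πε₀r²) = (1.44×10^-5)/(4π·8.85×10^-12·(0.0731)²) = 2.42×10^7 N/C.

2.42×10^7 N/C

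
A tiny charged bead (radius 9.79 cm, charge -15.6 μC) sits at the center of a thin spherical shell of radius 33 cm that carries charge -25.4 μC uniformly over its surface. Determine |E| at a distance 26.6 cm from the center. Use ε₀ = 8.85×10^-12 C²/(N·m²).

E = 1.98×10^6 N/C

Take a concentric spherical Gaussian surface of radius r = 26.6 cm (between the bodies, 9.79 cm < r < 33 cm).
Only the inner charge is enclosed; the outer shell contributes nothing inside itself. Q_enc = -15.6 μC = -1.56×10^-5 C.
Gauss's law: E·4πr² = Q_enc/ε₀.
E = |Q_enc|/(4πε₀r²) = (1.56×10^-5)/(4π·8.85×10^-12·(0.266)²) = 1.98e6 N/C.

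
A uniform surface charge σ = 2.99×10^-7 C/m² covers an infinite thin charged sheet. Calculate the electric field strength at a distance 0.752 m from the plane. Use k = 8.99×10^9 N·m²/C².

Choose a cylindrical pillbox piercing the sheet, end faces (area A) parallel to it.
Only the two end caps contribute flux: Φ = 2EA. With Q_enc = σA, Gauss's law gives E = |σ|/(2ε₀).
E = 2πk|σ| = 2π(8.99×10^9)(2.99×10^-7) = 1.69e4 N/C.

1.69×10^4 N/C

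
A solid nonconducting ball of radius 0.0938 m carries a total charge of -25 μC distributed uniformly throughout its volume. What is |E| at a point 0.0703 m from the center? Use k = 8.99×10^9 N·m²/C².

|E| = 1.91e7 N/C

Use a concentric Gaussian sphere at r = 0.0703 m (r < R).
For a uniform sphere the enclosed fraction is (r/R)³, so Q_enc = (-25 μC)(0.0703/0.0938)³ = -1.052e-5 C.
Gauss's law: E·4πr² = Q_enc/ε₀.
E = k|Q_enc|/r² = (8.99×10^9)(1.052×10^-5)/(0.0703)² = 1.91e7 N/C.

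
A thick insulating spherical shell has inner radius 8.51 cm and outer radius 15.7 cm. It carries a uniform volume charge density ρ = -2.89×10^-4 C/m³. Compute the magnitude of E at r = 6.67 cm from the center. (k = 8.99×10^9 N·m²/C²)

E = 0 (no enclosed charge)

Use a concentric Gaussian sphere at r = 6.67 cm (r < 8.51 cm, inside the empty cavity).
Q_enc = 0 (all charge lies at larger r); Gauss's law gives E = 0.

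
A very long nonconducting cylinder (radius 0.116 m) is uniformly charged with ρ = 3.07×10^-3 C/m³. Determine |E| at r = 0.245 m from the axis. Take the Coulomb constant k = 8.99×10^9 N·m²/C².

9.52×10^6 N/C

Choose a coaxial cylinder of radius r = 0.245 m (arbitrary length L) as the Gaussian surface (r > 0.116 m, full cross-section enclosed).
λ_enc = ρ·πR² = (3.07×10^-3)π(0.116)² = 1.298×10^-4 C/m.
Applying ∮E·dA = Q_enc/ε₀ with the end caps contributing no flux:
E = 2k|λ_enc|/r = 2(8.99×10^9)(1.298×10^-4)/(0.245) = 9.52e6 N/C.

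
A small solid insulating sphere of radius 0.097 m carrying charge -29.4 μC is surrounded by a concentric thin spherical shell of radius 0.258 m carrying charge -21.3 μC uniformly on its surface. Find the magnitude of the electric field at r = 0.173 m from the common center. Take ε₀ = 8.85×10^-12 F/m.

|E| ≈ 8.83×10^6 N/C

Symmetry ⇒ E = E(r) r̂. Gaussian sphere of radius r = 0.173 m (between the bodies, 0.097 m < r < 0.258 m).
The shell at 0.258 m lies outside the Gaussian surface, so Q_enc = -29.4 μC = -2.94×10^-5 C.
Gauss's law: E·4πr² = Q_enc/ε₀.
E = |Q_enc|/(4πε₀r²) = (2.94e-5)/(4π·8.85×10^-12·(0.173)²) = 8.83×10^6 N/C.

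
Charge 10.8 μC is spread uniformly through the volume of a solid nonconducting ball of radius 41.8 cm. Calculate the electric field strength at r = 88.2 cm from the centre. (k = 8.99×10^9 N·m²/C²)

Symmetry ⇒ E = E(r) r̂. Gaussian sphere of radius r = 88.2 cm (r > R, so the entire charge is enclosed).
Q_enc = 10.8 μC = 1.08×10^-5 C.
By Gauss's law, ∮E·dA = E·4πr² = Q_enc/ε₀.
E = k|Q_enc|/r² = (8.99×10^9)(1.08×10^-5)/(0.882)² = 1.25×10^5 N/C.

E = 1.25×10^5 N/C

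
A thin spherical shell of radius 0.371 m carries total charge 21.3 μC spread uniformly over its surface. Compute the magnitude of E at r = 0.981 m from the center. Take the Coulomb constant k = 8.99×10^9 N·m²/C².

1.99e5 V/m

By spherical symmetry E is radial; choose a Gaussian sphere of radius r = 0.981 m (r > 0.371 m).
The entire shell is enclosed: Q_enc = 2.13×10^-5 C.
Since E is radial and uniform over the Gaussian sphere, Φ = E·4πr² = Q_enc/ε₀.
E = k|Q_enc|/r² = (8.99×10^9)(2.13e-5)/(0.981)² = 1.99×10^5 N/C.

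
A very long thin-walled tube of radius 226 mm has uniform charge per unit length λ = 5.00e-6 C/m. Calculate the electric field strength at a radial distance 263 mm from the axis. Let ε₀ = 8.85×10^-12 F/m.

Choose a coaxial cylinder of radius r = 263 mm (arbitrary length L) as the Gaussian surface (r > 226 mm).
The full line charge is enclosed: λ_enc = 5.00e-6 C/m.
Since E is radial and uniform over the curved surface, Φ = E·2πrL = Q_enc/ε₀ = λ_enc L/ε₀.
E = |λ_enc|/(2πε₀r) = (5.00×10^-6)/(2π·8.85×10^-12·0.263) = 3.42×10^5 N/C.

E = 3.42×10^5 N/C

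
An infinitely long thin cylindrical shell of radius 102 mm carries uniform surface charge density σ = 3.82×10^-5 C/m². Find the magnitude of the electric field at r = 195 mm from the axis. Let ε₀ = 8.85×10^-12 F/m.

E = 2.26×10^6 N/C

Choose a coaxial cylinder of radius r = 195 mm (arbitrary length L) as the Gaussian surface (r > 102 mm).
The whole shell is enclosed: λ_enc = σ·2πR = (3.82×10^-5)·2π·(0.102) = 2.448e-5 C/m.
Since E is radial and uniform over the curved surface, Φ = E·2πrL = Q_enc/ε₀ = λ_enc L/ε₀.
E = |λ_enc|/(2πε₀r) = (2.448×10^-5)/(2π·8.85×10^-12·0.195) = 2.26×10^6 N/C.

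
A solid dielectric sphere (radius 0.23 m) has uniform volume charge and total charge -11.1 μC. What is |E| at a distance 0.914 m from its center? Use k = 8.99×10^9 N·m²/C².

By spherical symmetry E is radial; choose a Gaussian sphere of radius r = 0.914 m (r > R, so the entire charge is enclosed).
Q_enc = -11.1 μC = -1.11e-5 C.
Since E is radial and uniform over the Gaussian sphere, Φ = E·4πr² = Q_enc/ε₀.
E = k|Q_enc|/r² = (8.99×10^9)(1.11×10^-5)/(0.914)² = 1.19e5 N/C.

E = 1.19e5 N/C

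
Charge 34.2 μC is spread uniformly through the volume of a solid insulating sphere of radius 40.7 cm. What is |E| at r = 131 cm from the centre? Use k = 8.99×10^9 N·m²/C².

By spherical symmetry E is radial; choose a Gaussian sphere of radius r = 131 cm (r > R, so the entire charge is enclosed).
Q_enc = 34.2 μC = 3.42×10^-5 C.
By Gauss's law, ∮E·dA = E·4πr² = Q_enc/ε₀.
E = k|Q_enc|/r² = (8.99×10^9)(3.42×10^-5)/(1.31)² = 1.79×10^5 N/C.

E = 1.79×10^5 N/C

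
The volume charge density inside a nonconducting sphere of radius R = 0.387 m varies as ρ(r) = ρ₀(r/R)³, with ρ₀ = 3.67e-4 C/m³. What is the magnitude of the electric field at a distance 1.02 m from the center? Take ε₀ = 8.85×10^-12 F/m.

By spherical symmetry E is radial; choose a Gaussian sphere of radius r = 1.02 m (r > R, all charge enclosed).
Q_enc = 4π ∫₀^R ρ₀(r'/R)^3 r'² dr' = 4πρ₀R³/6 = 4.455e-5 C.
By Gauss's law, ∮E·dA = E·4πr² = Q_enc/ε₀.
E = |Q_enc|/(4πε₀r²) = (4.455e-5)/(4π·8.85×10^-12·(1.02)²) = 3.85×10^5 N/C.

|E| = 3.85×10^5 N/C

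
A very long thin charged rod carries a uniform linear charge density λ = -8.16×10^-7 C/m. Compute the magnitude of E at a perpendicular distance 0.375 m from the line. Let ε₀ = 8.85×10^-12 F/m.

E = 3.91e4 N/C

Choose a coaxial cylinder of radius r = 0.375 m (arbitrary length L) as the Gaussian surface.
Q_enc = λL, so λ_enc = -8.16×10^-7 C/m.
Applying ∮E·dA = Q_enc/ε₀ with the end caps contributing no flux:
E = |λ_enc|/(2πε₀r) = (8.16×10^-7)/(2π·8.85×10^-12·0.375) = 3.91×10^4 N/C.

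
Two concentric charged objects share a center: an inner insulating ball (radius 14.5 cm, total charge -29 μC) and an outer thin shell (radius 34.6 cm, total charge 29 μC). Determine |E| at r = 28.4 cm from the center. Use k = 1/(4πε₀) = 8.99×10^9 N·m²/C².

Use a concentric Gaussian sphere at r = 28.4 cm (between the bodies, 14.5 cm < r < 34.6 cm).
The shell at 34.6 cm lies outside the Gaussian surface, so Q_enc = -29 μC = -2.90×10^-5 C.
Since E is radial and uniform over the Gaussian sphere, Φ = E·4πr² = Q_enc/ε₀.
E = k|Q_enc|/r² = (8.99×10^9)(2.90e-5)/(0.284)² = 3.23×10^6 N/C.

|E| ≈ 3.23×10^6 N/C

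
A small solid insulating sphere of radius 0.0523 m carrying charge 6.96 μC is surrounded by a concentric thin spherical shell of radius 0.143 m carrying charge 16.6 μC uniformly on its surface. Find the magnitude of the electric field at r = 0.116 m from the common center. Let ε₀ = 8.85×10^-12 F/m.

Use a concentric Gaussian sphere at r = 0.116 m (between the bodies, 0.0523 m < r < 0.143 m).
Only the inner charge is enclosed; the outer shell contributes nothing inside itself. Q_enc = 6.96 μC = 6.96×10^-6 C.
Since E is radial and uniform over the Gaussian sphere, Φ = E·4πr² = Q_enc/ε₀.
E = |Q_enc|/(4πε₀r²) = (6.96×10^-6)/(4π·8.85×10^-12·(0.116)²) = 4.65×10^6 N/C.

E = 4.65e6 N/C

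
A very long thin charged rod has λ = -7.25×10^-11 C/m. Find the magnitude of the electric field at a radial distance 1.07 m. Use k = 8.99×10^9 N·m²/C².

|E| ≈ 1.22 N/C

By cylindrical symmetry E is radial; use a coaxial Gaussian cylinder of radius 1.07 m and length L.
Q_enc = λL, so λ_enc = -7.25×10^-11 C/m.
Applying ∮E·dA = Q_enc/ε₀ with the end caps contributing no flux:
E = 2k|λ_enc|/r = 2(8.99×10^9)(7.25e-11)/(1.07) = 1.22 N/C.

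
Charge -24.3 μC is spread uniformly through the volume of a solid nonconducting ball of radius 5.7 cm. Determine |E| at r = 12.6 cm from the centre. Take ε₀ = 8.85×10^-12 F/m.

E = 1.38×10^7 N/C

By spherical symmetry E is radial; choose a Gaussian sphere of radius r = 12.6 cm (r > R, so the entire charge is enclosed).
Q_enc = -24.3 μC = -2.43e-5 C.
Since E is radial and uniform over the Gaussian sphere, Φ = E·4πr² = Q_enc/ε₀.
E = |Q_enc|/(4πε₀r²) = (2.43×10^-5)/(4π·8.85×10^-12·(0.126)²) = 1.38×10^7 N/C.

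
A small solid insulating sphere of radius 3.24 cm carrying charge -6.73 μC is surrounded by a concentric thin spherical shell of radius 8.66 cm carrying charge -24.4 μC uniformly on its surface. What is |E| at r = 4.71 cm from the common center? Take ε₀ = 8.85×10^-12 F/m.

|E| = 2.73×10^7 V/m

Symmetry ⇒ E = E(r) r̂. Gaussian sphere of radius r = 4.71 cm (between the bodies, 3.24 cm < r < 8.66 cm).
The shell at 8.66 cm lies outside the Gaussian surface, so Q_enc = -6.73 μC = -6.73e-6 C.
Gauss's law: E·4πr² = Q_enc/ε₀.
E = |Q_enc|/(4πε₀r²) = (6.73×10^-6)/(4π·8.85×10^-12·(0.0471)²) = 2.73×10^7 N/C.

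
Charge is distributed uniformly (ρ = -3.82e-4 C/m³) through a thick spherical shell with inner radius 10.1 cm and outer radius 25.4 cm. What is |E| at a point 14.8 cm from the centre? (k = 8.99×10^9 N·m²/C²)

Take a concentric spherical Gaussian surface of radius r = 14.8 cm (within the shell material, 10.1 cm < r < 25.4 cm).
Enclosed charge is the volume from a to r: Q_enc = (4π/3)ρ(r³ − a³) = -3.539×10^-6 C.
Since E is radial and uniform over the Gaussian sphere, Φ = E·4πr² = Q_enc/ε₀.
E = k|Q_enc|/r² = (8.99×10^9)(3.539×10^-6)/(0.148)² = 1.45e6 N/C.

|E| ≈ 1.45×10^6 N/C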